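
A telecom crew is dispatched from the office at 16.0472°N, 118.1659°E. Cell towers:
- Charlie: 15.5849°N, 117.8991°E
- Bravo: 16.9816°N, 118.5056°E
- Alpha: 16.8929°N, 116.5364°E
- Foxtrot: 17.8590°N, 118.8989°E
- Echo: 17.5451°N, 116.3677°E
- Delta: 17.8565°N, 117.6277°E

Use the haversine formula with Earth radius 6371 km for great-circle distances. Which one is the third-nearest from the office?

Distances from the office (16.0472°N, 118.1659°E):
Charlie: 58.8 km
Bravo: 110.0 km
Alpha: 197.6 km
Delta: 209.2 km
Foxtrot: 216.0 km
Echo: 253.7 km
The third-nearest is Alpha at 197.6 km.

Alpha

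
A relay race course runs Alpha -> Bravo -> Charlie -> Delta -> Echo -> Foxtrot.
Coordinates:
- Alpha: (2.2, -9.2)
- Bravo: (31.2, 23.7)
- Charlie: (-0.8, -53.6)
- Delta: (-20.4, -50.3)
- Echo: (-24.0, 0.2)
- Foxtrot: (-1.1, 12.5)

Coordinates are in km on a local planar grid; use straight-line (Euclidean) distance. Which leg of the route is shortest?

Leg distances:
Alpha→Bravo: 43.9 km
Bravo→Charlie: 83.7 km
Charlie→Delta: 19.9 km
Delta→Echo: 50.6 km
Echo→Foxtrot: 26.0 km
The shortest leg is Charlie–Delta at 19.9 km.

Charlie–Delta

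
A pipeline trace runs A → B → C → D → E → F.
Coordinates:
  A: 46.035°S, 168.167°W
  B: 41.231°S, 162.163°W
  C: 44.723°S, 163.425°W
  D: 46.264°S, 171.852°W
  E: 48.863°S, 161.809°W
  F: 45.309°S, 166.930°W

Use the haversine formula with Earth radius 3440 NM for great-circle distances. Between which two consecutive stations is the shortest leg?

B–C

Leg distances:
A→B: 388.7 NM
B→C: 216.9 NM
C→D: 366.3 NM
D→E: 435.4 NM
E→F: 298.8 NM
The shortest leg is B–C at 216.9 NM.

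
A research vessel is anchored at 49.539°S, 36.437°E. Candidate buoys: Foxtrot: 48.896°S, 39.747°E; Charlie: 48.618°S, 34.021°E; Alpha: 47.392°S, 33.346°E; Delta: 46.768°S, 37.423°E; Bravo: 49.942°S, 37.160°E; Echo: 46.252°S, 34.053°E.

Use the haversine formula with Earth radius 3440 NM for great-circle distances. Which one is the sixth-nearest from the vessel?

Echo

Distance to each, sorted:
Bravo: 37.0 NM
Charlie: 109.9 NM
Foxtrot: 135.4 NM
Delta: 171.0 NM
Alpha: 178.2 NM
Echo: 219.4 NM
The sixth-nearest is Echo at 219.4 NM.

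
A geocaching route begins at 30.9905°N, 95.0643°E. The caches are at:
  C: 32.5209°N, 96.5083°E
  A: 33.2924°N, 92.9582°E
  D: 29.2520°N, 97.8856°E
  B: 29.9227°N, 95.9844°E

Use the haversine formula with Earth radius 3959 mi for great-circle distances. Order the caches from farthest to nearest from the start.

Distances from the start:
D 29.2520°N, 97.8856°E: 207.0 mi
A 33.2924°N, 92.9582°E: 201.2 mi
C 32.5209°N, 96.5083°E: 135.6 mi
B 29.9227°N, 95.9844°E: 91.9 mi

D, A, C, B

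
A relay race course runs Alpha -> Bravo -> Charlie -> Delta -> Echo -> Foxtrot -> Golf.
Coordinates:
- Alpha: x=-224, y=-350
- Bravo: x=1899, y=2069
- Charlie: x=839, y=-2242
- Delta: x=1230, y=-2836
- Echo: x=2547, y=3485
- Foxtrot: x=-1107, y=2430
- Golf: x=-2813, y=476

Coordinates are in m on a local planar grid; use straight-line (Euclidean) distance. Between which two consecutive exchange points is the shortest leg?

Charlie–Delta

Leg distances:
Alpha→Bravo: 3218.5 m
Bravo→Charlie: 4439.4 m
Charlie→Delta: 711.1 m
Delta→Echo: 6456.7 m
Echo→Foxtrot: 3803.3 m
Foxtrot→Golf: 2593.9 m
The shortest leg is Charlie–Delta at 711.1 m.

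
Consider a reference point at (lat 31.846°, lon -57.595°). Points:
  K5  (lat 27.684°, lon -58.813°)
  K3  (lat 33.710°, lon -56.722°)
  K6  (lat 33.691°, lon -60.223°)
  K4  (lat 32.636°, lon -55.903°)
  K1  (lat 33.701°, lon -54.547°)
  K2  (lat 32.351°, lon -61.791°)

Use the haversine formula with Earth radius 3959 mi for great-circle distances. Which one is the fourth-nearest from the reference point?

Distances from the reference point ((lat 31.846°, lon -57.595°)):
K4: 113.0 mi
K3: 138.4 mi
K6: 198.9 mi
K1: 218.6 mi
K2: 248.1 mi
K5: 296.7 mi
The fourth-nearest is K1 at 218.6 mi.

K1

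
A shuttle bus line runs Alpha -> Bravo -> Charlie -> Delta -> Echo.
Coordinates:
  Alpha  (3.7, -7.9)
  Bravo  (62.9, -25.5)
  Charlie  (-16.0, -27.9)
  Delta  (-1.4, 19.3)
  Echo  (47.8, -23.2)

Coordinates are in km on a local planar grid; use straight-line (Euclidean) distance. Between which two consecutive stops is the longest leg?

Bravo–Charlie

Leg distances:
Alpha→Bravo: 61.8 km
Bravo→Charlie: 78.9 km
Charlie→Delta: 49.4 km
Delta→Echo: 65.0 km
The longest leg is Bravo–Charlie at 78.9 km.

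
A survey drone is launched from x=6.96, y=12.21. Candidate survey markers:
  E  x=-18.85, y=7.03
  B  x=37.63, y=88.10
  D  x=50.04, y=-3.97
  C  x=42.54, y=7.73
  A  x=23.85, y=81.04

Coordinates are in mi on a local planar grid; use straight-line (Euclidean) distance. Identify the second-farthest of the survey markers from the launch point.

A

Distance to each, sorted:
B: 81.9 mi
A: 70.9 mi
D: 46.0 mi
C: 35.9 mi
E: 26.3 mi
The second-farthest is A at 70.9 mi.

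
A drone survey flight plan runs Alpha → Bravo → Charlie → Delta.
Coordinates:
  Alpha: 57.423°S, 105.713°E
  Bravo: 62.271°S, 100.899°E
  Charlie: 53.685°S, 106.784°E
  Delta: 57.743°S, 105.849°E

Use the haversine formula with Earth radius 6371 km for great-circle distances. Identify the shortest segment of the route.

Charlie–Delta

Leg distances:
Alpha→Bravo: 602.0 km
Bravo→Charlie: 1014.8 km
Charlie→Delta: 455.0 km
The shortest leg is Charlie–Delta at 455.0 km.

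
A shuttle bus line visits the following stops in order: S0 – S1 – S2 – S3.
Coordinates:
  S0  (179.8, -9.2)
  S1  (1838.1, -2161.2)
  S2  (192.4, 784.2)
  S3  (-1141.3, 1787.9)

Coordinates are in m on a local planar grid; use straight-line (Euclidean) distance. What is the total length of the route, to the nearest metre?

Leg distances:
S0→S1: 2716.8 m  (cumulative 2716.8 m)
S1→S2: 3374.0 m  (cumulative 6090.8 m)
S2→S3: 1669.2 m  (cumulative 7760.0 m)
Total route length ≈ 7760 m.

7760 m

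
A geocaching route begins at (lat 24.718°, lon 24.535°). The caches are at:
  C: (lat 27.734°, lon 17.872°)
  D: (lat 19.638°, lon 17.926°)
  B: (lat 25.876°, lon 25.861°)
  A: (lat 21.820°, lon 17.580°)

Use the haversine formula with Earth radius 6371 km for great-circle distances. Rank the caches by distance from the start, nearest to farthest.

B, C, A, D

Distance from the start at (lat 24.718°, lon 24.535°) to each:
B (lat 25.876°, lon 25.861°): 185.3 km
C (lat 27.734°, lon 17.872°): 744.3 km
A (lat 21.820°, lon 17.580°): 780.0 km
D (lat 19.638°, lon 17.926°): 884.1 km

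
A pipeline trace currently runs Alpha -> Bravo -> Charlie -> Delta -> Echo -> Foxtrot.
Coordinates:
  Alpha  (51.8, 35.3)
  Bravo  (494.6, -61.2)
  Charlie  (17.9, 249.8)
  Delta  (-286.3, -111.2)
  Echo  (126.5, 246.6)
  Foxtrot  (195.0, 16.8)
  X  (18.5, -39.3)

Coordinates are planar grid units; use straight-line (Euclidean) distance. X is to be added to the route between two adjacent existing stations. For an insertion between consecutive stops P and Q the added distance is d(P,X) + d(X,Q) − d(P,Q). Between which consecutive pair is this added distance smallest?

between Delta and Echo

Added distance for inserting X between each consecutive pair:
Alpha–Bravo: 105.1
Bravo–Charlie: 196.5
Charlie–Delta: 130.2
Delta–Echo: 72.5
Echo–Foxtrot: 251.0
Smallest added distance is 72.5, inserting between Delta and Echo.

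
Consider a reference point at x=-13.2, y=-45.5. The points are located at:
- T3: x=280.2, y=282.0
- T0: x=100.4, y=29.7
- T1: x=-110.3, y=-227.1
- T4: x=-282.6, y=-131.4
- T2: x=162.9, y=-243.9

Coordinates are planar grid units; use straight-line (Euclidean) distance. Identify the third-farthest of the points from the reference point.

T2

Distances from the reference point (x=-13.2, y=-45.5):
T3: 439.7
T4: 282.8
T2: 265.3
T1: 205.9
T0: 136.2
The third-farthest is T2 at 265.3.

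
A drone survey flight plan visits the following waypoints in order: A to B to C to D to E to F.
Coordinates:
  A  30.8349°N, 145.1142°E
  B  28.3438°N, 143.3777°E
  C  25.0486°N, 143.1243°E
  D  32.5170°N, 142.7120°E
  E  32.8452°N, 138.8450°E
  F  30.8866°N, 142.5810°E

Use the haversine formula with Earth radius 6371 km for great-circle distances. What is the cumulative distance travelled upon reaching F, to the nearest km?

Leg distances:
A→B: 323.9 km  (cumulative 323.9 km)
B→C: 367.3 km  (cumulative 691.2 km)
C→D: 831.4 km  (cumulative 1522.6 km)
D→E: 363.7 km  (cumulative 1886.3 km)
E→F: 414.6 km  (cumulative 2300.9 km)
Cumulative distance at F ≈ 2301 km.

2301 km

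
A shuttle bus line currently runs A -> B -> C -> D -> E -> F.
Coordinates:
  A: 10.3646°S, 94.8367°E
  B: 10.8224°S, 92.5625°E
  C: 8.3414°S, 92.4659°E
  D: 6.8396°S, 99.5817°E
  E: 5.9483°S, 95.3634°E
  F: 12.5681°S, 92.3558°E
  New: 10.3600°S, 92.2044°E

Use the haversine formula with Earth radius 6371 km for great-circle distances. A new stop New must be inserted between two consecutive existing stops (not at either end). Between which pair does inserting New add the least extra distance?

Added distance for inserting New between each consecutive pair:
A–B: 98.8 km
B–C: 14.8 km
C–D: 324.9 km
D–E: 1025.2 km
E–F: 40.7 km
Smallest added distance is 14.8 km, inserting between B and C.

between B and C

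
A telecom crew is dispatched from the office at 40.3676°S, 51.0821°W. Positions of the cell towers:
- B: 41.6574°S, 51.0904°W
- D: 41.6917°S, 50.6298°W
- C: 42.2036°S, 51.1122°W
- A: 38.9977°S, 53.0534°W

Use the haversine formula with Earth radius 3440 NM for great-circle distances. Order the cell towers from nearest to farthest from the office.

B, D, C, A

Distances from the office:
B 41.6574°S, 51.0904°W: 77.4 NM
D 41.6917°S, 50.6298°W: 82.1 NM
C 42.2036°S, 51.1122°W: 110.2 NM
A 38.9977°S, 53.0534°W: 122.7 NM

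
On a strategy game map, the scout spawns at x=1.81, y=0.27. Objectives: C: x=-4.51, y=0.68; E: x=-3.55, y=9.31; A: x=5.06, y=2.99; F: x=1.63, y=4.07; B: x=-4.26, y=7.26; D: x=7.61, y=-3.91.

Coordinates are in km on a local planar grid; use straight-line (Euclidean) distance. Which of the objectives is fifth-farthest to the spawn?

A

Distances from the spawn (x=1.81, y=0.27):
E: 10.5 km
B: 9.3 km
D: 7.1 km
C: 6.3 km
A: 4.2 km
F: 3.8 km
The fifth-farthest is A at 4.2 km.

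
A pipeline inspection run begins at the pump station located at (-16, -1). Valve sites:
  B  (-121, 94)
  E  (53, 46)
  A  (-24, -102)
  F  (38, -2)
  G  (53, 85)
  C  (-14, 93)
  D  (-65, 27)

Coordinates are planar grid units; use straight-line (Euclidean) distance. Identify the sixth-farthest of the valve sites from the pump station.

Distance to each, sorted:
B: 141.6
G: 110.3
A: 101.3
C: 94.0
E: 83.5
D: 56.4
F: 54.0
The sixth-farthest is D at 56.4.

D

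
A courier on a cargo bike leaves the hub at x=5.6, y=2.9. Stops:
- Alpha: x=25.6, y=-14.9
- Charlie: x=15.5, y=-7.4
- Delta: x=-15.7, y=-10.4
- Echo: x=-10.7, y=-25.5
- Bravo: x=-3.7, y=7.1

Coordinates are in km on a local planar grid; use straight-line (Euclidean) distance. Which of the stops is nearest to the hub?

Distance to each, sorted:
Bravo: 10.2 km
Charlie: 14.3 km
Delta: 25.1 km
Alpha: 26.8 km
Echo: 32.7 km
The nearest is Bravo at 10.2 km.

Bravo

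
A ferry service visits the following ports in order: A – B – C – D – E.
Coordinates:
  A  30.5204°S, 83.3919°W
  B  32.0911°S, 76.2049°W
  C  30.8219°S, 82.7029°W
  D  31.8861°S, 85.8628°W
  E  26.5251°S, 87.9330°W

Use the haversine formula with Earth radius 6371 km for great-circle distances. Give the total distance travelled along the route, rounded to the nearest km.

2288 km

Leg distances:
A→B: 704.6 km  (cumulative 704.6 km)
B→C: 632.2 km  (cumulative 1336.8 km)
C→D: 322.5 km  (cumulative 1659.3 km)
D→E: 629.0 km  (cumulative 2288.4 km)
Total route length ≈ 2288 km.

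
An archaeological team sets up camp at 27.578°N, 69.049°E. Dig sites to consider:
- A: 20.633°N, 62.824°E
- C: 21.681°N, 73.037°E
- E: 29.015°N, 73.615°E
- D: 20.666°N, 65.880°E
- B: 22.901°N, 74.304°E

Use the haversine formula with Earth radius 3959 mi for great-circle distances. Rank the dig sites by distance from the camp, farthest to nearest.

Distances from the camp:
A 20.633°N, 62.824°E: 619.8 mi
D 20.666°N, 65.880°E: 517.7 mi
C 21.681°N, 73.037°E: 478.2 mi
B 22.901°N, 74.304°E: 460.7 mi
E 29.015°N, 73.615°E: 295.0 mi

A, D, C, B, E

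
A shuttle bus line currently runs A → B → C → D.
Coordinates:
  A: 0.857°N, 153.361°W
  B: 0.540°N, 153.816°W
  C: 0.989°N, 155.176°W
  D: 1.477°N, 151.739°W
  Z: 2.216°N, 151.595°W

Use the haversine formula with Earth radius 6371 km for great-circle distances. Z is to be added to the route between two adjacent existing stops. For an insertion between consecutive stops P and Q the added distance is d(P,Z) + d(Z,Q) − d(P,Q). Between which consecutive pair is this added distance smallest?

Added distance for inserting Z between each consecutive pair:
A–B: 495.4 km
B–C: 570.8 km
C–D: 118.6 km
Smallest added distance is 118.6 km, inserting between C and D.

between C and D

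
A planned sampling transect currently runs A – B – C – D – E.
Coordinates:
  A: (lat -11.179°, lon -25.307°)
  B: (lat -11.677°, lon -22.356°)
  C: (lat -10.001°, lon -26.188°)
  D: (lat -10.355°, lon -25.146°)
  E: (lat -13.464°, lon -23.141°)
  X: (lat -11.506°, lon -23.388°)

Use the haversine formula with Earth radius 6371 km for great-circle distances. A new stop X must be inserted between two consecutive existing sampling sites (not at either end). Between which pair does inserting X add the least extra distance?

Added distance for inserting X between each consecutive pair:
A–B: 0.0 km
B–C: 4.6 km
C–D: 458.7 km
D–E: 41.3 km
Smallest added distance is 0.0 km, inserting between A and B.

between A and B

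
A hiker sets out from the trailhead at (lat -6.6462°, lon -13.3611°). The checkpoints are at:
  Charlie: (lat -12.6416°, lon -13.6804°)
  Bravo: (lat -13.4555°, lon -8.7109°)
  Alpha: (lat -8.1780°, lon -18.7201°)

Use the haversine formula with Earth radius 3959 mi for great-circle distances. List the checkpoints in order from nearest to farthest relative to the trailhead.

Computing each great-circle distance from (lat -6.6462°, lon -13.3611°):
Alpha (lat -8.1780°, lon -18.7201°): 382.1 mi
Charlie (lat -12.6416°, lon -13.6804°): 414.8 mi
Bravo (lat -13.4555°, lon -8.7109°): 566.9 mi

Alpha, Charlie, Bravo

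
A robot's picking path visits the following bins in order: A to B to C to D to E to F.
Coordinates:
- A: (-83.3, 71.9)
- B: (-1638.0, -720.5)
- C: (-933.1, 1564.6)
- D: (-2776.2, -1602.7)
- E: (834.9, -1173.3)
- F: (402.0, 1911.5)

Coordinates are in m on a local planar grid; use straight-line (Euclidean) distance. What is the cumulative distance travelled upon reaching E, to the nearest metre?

Leg distances:
A→B: 1745.0 m  (cumulative 1745.0 m)
B→C: 2391.4 m  (cumulative 4136.3 m)
C→D: 3664.5 m  (cumulative 7800.9 m)
D→E: 3636.5 m  (cumulative 11437.4 m)
Cumulative distance at E ≈ 11437 m.

11437 m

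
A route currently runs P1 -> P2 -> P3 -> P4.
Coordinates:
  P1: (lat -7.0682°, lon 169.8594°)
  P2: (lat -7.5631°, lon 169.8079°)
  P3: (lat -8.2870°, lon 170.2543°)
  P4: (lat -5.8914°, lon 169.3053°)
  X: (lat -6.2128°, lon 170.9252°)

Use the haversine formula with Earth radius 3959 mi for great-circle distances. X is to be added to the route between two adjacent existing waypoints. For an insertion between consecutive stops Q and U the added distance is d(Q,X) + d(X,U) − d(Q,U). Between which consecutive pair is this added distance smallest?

Added distance for inserting X between each consecutive pair:
P1–P2: 180.4 mi
P2–P3: 212.7 mi
P3–P4: 86.2 mi
Smallest added distance is 86.2 mi, inserting between P3 and P4.

between P3 and P4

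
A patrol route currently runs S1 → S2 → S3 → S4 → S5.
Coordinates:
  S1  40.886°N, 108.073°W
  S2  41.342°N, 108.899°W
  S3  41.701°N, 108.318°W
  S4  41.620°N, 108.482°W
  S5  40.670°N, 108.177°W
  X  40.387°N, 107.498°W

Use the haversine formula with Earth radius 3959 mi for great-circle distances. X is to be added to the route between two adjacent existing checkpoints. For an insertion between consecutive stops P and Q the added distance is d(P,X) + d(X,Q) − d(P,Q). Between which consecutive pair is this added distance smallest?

Added distance for inserting X between each consecutive pair:
S1–S2: 91.1 mi
S2–S3: 159.9 mi
S3–S4: 189.7 mi
S4–S5: 72.6 mi
Smallest added distance is 72.6 mi, inserting between S4 and S5.

between S4 and S5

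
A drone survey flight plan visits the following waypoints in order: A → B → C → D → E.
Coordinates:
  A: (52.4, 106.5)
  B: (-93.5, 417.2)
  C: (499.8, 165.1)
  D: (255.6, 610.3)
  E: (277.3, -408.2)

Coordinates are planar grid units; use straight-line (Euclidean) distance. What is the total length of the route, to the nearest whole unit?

Leg distances:
A→B: 343.3  (cumulative 343.3)
B→C: 644.6  (cumulative 987.9)
C→D: 507.8  (cumulative 1495.7)
D→E: 1018.7  (cumulative 2514.4)
Total route length ≈ 2514.

2514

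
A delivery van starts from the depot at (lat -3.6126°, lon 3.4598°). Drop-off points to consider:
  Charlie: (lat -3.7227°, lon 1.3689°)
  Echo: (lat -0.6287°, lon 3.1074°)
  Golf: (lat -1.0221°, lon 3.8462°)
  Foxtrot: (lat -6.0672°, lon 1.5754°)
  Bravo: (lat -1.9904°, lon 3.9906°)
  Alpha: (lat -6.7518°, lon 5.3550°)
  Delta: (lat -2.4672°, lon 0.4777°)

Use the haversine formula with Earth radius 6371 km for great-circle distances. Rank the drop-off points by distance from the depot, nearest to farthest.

Distances from the depot:
Bravo (lat -1.9904°, lon 3.9906°): 189.8 km
Charlie (lat -3.7227°, lon 1.3689°): 232.3 km
Golf (lat -1.0221°, lon 3.8462°): 291.2 km
Echo (lat -0.6287°, lon 3.1074°): 334.1 km
Foxtrot (lat -6.0672°, lon 1.5754°): 343.6 km
Delta (lat -2.4672°, lon 0.4777°): 354.8 km
Alpha (lat -6.7518°, lon 5.3550°): 407.3 km

Bravo, Charlie, Golf, Echo, Foxtrot, Delta, Alpha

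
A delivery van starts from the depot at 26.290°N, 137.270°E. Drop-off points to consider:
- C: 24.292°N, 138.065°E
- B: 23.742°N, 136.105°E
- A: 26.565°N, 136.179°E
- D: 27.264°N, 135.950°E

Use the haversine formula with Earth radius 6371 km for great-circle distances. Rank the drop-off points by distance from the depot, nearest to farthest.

A, D, C, B

Computing each great-circle distance from 26.290°N, 137.270°E:
A 26.565°N, 136.179°E: 112.9 km
D 27.264°N, 135.950°E: 170.0 km
C 24.292°N, 138.065°E: 236.1 km
B 23.742°N, 136.105°E: 306.7 km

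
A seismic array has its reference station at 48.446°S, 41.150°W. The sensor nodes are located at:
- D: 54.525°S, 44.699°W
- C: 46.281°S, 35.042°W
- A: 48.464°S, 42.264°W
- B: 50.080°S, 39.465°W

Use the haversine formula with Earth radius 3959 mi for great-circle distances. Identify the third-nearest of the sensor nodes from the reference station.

Distances from the reference station (48.446°S, 41.150°W):
A: 51.1 mi
B: 136.1 mi
C: 322.5 mi
D: 446.8 mi
The third-nearest is C at 322.5 mi.

C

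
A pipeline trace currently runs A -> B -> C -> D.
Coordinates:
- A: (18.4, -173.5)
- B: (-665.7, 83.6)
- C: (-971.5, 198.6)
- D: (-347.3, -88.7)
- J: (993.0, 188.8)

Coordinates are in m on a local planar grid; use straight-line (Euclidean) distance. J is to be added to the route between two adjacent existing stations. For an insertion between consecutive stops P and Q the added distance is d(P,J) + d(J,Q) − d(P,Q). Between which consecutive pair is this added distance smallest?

Added distance for inserting J between each consecutive pair:
A–B: 1971.0 m
B–C: 3299.8 m
C–D: 2646.1 m
Smallest added distance is 1971.0 m, inserting between A and B.

between A and B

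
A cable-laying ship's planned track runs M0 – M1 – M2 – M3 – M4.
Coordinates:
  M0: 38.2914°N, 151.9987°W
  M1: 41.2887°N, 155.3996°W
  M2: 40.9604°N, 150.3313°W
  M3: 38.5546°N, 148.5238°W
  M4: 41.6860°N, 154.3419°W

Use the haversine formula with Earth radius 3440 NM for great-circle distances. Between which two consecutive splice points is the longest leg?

Leg distances:
M0→M1: 238.7 NM
M1→M2: 230.0 NM
M2→M3: 166.8 NM
M3→M4: 326.5 NM
The longest leg is M3–M4 at 326.5 NM.

M3–M4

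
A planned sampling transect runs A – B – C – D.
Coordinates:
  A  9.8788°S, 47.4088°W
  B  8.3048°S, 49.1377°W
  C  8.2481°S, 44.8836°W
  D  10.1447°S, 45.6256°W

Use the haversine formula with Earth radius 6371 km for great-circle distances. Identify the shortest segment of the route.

C–D

Leg distances:
A→B: 258.2 km
B→C: 468.1 km
C→D: 226.1 km
The shortest leg is C–D at 226.1 km.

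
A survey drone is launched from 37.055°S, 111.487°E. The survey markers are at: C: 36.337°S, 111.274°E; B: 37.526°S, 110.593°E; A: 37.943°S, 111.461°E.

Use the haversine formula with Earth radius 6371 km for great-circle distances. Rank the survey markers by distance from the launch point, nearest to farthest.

Computing each great-circle distance from 37.055°S, 111.487°E:
C 36.337°S, 111.274°E: 82.1 km
B 37.526°S, 110.593°E: 94.9 km
A 37.943°S, 111.461°E: 98.8 km

C, B, A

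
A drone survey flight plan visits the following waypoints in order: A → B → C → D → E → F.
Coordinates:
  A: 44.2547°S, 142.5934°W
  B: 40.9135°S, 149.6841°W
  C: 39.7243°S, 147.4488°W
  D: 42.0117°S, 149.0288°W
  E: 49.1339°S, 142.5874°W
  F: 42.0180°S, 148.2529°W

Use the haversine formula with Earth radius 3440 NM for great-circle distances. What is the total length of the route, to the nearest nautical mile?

1646 NM

Leg distances:
A→B: 371.9 NM  (cumulative 371.9 NM)
B→C: 124.8 NM  (cumulative 496.7 NM)
C→D: 154.9 NM  (cumulative 651.6 NM)
D→E: 505.7 NM  (cumulative 1157.3 NM)
E→F: 488.8 NM  (cumulative 1646.1 NM)
Total route length ≈ 1646 NM.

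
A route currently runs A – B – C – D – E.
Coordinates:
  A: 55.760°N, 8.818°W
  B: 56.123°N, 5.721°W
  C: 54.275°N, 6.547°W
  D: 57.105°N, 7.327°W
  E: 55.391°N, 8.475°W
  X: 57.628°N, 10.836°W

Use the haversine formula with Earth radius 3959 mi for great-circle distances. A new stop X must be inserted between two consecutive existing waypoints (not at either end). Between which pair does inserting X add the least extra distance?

Added distance for inserting X between each consecutive pair:
A–B: 246.9 mi
B–C: 372.4 mi
C–D: 222.6 mi
D–E: 188.1 mi
Smallest added distance is 188.1 mi, inserting between D and E.

between D and E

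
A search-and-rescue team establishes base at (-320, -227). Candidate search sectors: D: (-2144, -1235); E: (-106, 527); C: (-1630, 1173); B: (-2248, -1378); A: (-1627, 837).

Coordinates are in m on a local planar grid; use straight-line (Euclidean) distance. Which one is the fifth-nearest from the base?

Distance to each, sorted:
E: 783.8 m
A: 1685.3 m
C: 1917.3 m
D: 2084.0 m
B: 2245.4 m
The fifth-nearest is B at 2245.4 m.

B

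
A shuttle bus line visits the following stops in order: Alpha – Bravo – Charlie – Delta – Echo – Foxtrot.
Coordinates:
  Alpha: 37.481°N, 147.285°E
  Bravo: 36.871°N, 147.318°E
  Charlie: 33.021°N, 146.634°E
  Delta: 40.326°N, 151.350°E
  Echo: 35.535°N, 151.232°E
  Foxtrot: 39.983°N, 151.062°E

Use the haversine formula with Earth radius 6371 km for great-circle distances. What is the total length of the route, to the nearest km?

Leg distances:
Alpha→Bravo: 67.9 km  (cumulative 67.9 km)
Bravo→Charlie: 432.6 km  (cumulative 500.5 km)
Charlie→Delta: 914.3 km  (cumulative 1414.8 km)
Delta→Echo: 532.8 km  (cumulative 1947.7 km)
Echo→Foxtrot: 494.8 km  (cumulative 2442.5 km)
Total route length ≈ 2443 km.

2443 km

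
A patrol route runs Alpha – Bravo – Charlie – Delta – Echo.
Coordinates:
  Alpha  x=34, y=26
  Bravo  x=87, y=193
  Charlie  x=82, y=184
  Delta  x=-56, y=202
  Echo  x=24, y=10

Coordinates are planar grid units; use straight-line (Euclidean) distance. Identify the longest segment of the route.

Leg distances:
Alpha→Bravo: 175.2
Bravo→Charlie: 10.3
Charlie→Delta: 139.2
Delta→Echo: 208.0
The longest leg is Delta–Echo at 208.0.

Delta–Echo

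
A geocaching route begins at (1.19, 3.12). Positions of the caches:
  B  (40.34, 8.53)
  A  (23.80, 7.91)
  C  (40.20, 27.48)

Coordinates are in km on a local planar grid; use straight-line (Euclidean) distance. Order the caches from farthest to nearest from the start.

C, B, A

Distances from the start:
C (40.20, 27.48): 46.0 km
B (40.34, 8.53): 39.5 km
A (23.80, 7.91): 23.1 km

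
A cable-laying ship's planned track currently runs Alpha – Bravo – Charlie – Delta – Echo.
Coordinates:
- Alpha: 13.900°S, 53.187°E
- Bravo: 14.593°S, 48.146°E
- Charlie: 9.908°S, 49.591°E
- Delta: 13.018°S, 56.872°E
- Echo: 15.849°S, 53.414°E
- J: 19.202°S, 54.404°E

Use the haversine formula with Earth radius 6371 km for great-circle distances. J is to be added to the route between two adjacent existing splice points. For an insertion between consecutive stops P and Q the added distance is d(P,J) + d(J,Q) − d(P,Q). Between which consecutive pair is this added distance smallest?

between Delta and Echo

Added distance for inserting J between each consecutive pair:
Alpha–Bravo: 894.9 km
Bravo–Charlie: 1451.6 km
Charlie–Delta: 1026.6 km
Delta–Echo: 636.1 km
Smallest added distance is 636.1 km, inserting between Delta and Echo.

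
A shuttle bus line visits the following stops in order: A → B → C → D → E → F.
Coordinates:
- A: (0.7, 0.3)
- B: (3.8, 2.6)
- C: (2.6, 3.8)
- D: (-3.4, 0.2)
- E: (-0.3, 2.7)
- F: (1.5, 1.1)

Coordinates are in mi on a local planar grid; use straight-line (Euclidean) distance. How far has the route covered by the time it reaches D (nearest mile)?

Leg distances:
A→B: 3.9 mi  (cumulative 3.9 mi)
B→C: 1.7 mi  (cumulative 5.6 mi)
C→D: 7.0 mi  (cumulative 12.6 mi)
Cumulative distance at D ≈ 13 mi.

13 mi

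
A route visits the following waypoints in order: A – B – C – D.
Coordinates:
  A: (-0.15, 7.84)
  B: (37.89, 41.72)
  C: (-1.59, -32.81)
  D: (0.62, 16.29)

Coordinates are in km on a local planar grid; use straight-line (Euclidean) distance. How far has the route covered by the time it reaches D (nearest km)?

Leg distances:
A→B: 50.9 km  (cumulative 50.9 km)
B→C: 84.3 km  (cumulative 135.3 km)
C→D: 49.1 km  (cumulative 184.4 km)
Cumulative distance at D ≈ 184 km.

184 km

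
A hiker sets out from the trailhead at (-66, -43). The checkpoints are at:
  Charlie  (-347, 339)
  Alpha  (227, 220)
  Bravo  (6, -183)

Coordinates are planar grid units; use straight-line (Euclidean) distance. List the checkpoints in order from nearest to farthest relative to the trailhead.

Distances from the trailhead:
Bravo (6, -183): 157.4
Alpha (227, 220): 393.7
Charlie (-347, 339): 474.2

Bravo, Alpha, Charlie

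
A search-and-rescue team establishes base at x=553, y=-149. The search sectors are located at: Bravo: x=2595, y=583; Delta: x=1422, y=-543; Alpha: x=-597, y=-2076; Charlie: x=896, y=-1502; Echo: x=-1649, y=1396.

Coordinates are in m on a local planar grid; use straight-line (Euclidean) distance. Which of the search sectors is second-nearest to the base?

Charlie

Distance to each, sorted:
Delta: 954.1 m
Charlie: 1395.8 m
Bravo: 2169.2 m
Alpha: 2244.1 m
Echo: 2689.9 m
The second-nearest is Charlie at 1395.8 m.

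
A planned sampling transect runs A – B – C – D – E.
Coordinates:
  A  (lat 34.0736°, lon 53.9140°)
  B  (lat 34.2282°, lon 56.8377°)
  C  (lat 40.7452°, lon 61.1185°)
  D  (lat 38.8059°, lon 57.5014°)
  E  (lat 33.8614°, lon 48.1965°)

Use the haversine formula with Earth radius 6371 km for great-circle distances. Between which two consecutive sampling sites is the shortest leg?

A–B

Leg distances:
A→B: 269.6 km
B→C: 816.9 km
C→D: 376.8 km
D→E: 997.7 km
The shortest leg is A–B at 269.6 km.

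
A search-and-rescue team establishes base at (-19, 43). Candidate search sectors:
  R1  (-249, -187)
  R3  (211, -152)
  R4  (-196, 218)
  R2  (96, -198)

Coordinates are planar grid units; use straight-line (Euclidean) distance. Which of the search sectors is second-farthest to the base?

Distance to each, sorted:
R1: 325.3
R3: 301.5
R2: 267.0
R4: 248.9
The second-farthest is R3 at 301.5.

R3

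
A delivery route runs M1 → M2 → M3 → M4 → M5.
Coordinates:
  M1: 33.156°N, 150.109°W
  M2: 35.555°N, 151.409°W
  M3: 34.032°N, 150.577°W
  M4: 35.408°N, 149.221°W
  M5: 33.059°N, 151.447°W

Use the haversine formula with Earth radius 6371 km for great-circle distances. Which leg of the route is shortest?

Leg distances:
M1→M2: 292.2 km
M2→M3: 185.6 km
M3→M4: 196.9 km
M4→M5: 331.8 km
The shortest leg is M2–M3 at 185.6 km.

M2–M3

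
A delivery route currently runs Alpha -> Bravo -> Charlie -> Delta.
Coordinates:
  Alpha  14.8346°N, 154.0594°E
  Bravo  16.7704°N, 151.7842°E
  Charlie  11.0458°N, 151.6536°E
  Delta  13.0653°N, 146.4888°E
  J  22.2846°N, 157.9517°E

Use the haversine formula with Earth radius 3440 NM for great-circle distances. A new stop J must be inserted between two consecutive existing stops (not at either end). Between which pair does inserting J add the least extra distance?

Added distance for inserting J between each consecutive pair:
Alpha–Bravo: 804.5 NM
Bravo–Charlie: 902.6 NM
Charlie–Delta: 1296.3 NM
Smallest added distance is 804.5 NM, inserting between Alpha and Bravo.

between Alpha and Bravo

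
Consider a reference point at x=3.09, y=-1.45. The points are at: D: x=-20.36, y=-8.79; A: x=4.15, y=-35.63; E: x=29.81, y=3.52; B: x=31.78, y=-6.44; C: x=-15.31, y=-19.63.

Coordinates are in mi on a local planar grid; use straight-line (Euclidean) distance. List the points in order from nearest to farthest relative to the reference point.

D, C, E, B, A

Distance from the reference point at x=3.09, y=-1.45 to each:
D x=-20.36, y=-8.79: 24.6 mi
C x=-15.31, y=-19.63: 25.9 mi
E x=29.81, y=3.52: 27.2 mi
B x=31.78, y=-6.44: 29.1 mi
A x=4.15, y=-35.63: 34.2 mi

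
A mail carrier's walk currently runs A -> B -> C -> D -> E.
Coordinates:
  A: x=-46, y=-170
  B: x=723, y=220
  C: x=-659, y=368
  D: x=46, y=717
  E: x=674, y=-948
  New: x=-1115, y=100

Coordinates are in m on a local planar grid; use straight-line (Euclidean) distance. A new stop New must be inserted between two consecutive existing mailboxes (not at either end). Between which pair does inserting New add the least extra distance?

between B and C

Added distance for inserting New between each consecutive pair:
A–B: 2082.2 m
B–C: 980.9 m
C–D: 1057.0 m
D–E: 1608.6 m
Smallest added distance is 980.9 m, inserting between B and C.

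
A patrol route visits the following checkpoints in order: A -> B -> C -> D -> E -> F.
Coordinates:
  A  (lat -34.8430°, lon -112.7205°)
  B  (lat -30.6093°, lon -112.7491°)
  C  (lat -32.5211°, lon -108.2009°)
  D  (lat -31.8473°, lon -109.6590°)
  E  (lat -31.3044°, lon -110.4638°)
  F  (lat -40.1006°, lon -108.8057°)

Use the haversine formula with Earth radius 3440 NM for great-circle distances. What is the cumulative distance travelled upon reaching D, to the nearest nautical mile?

Leg distances:
A→B: 254.2 NM  (cumulative 254.2 NM)
B→C: 259.4 NM  (cumulative 513.6 NM)
C→D: 84.4 NM  (cumulative 598.0 NM)
Cumulative distance at D ≈ 598 NM.

598 NM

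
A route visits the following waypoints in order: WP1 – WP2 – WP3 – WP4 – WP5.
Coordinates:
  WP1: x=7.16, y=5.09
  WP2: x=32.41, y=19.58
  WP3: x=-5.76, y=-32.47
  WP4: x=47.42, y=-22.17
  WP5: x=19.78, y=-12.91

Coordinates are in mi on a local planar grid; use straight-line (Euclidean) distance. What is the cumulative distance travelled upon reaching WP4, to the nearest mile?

148 mi

Leg distances:
WP1→WP2: 29.1 mi  (cumulative 29.1 mi)
WP2→WP3: 64.5 mi  (cumulative 93.7 mi)
WP3→WP4: 54.2 mi  (cumulative 147.8 mi)
Cumulative distance at WP4 ≈ 148 mi.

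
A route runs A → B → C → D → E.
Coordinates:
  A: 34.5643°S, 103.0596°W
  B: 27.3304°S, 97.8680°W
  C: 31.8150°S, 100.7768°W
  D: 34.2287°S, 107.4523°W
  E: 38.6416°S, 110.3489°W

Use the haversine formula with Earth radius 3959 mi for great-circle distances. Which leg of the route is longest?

Leg distances:
A→B: 586.7 mi
B→C: 355.7 mi
C→D: 421.1 mi
D→E: 344.8 mi
The longest leg is A–B at 586.7 mi.

A–B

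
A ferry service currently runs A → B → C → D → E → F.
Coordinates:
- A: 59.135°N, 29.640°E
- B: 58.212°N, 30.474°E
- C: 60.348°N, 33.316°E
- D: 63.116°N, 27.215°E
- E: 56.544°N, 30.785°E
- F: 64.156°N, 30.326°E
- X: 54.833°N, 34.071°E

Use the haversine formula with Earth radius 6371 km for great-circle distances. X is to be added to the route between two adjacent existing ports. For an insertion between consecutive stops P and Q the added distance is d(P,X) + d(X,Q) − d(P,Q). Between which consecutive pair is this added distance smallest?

Added distance for inserting X between each consecutive pair:
A–B: 870.5 km
B–C: 763.3 km
C–D: 1170.3 km
D–E: 523.1 km
E–F: 491.1 km
Smallest added distance is 491.1 km, inserting between E and F.

between E and F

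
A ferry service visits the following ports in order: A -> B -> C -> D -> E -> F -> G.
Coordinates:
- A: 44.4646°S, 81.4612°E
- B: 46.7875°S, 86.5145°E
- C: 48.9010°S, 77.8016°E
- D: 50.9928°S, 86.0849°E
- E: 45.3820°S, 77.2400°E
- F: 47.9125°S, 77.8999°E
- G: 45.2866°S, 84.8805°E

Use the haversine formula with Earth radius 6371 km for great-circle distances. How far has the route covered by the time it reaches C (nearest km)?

Leg distances:
A→B: 470.1 km  (cumulative 470.1 km)
B→C: 690.9 km  (cumulative 1161.0 km)
Cumulative distance at C ≈ 1161 km.

1161 km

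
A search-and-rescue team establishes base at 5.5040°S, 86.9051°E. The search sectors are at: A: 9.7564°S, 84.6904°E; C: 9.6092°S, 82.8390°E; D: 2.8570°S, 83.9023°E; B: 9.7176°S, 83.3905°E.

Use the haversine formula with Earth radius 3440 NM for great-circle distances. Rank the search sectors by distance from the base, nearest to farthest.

Distances from the base:
D 2.8570°S, 83.9023°E: 240.0 NM
A 9.7564°S, 84.6904°E: 287.3 NM
B 9.7176°S, 83.3905°E: 328.2 NM
C 9.6092°S, 82.8390°E: 345.4 NM

D, A, B, C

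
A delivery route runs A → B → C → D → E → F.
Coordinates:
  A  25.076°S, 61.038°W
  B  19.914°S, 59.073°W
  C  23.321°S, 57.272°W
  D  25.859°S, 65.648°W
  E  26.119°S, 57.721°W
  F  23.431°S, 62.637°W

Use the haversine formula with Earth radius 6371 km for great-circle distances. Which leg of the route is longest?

Leg distances:
A→B: 608.4 km
B→C: 422.1 km
C→D: 892.5 km
D→E: 792.7 km
E→F: 579.3 km
The longest leg is C–D at 892.5 km.

C–D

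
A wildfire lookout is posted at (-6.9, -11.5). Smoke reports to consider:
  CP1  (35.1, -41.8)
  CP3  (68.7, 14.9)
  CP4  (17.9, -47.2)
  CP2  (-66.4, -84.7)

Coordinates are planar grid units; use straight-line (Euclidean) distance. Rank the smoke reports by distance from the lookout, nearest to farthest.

CP4, CP1, CP3, CP2

Distance from the lookout at (-6.9, -11.5) to each:
CP4 (17.9, -47.2): 43.5
CP1 (35.1, -41.8): 51.8
CP3 (68.7, 14.9): 80.1
CP2 (-66.4, -84.7): 94.3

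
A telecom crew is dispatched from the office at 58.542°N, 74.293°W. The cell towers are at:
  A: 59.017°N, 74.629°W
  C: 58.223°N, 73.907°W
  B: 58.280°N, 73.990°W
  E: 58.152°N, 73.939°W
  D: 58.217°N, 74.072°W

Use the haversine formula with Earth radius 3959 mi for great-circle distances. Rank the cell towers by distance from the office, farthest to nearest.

Distances from the office:
A 59.017°N, 74.629°W: 35.0 mi
E 58.152°N, 73.939°W: 29.8 mi
C 58.223°N, 73.907°W: 26.1 mi
D 58.217°N, 74.072°W: 23.8 mi
B 58.280°N, 73.990°W: 21.2 mi

A, E, C, D, B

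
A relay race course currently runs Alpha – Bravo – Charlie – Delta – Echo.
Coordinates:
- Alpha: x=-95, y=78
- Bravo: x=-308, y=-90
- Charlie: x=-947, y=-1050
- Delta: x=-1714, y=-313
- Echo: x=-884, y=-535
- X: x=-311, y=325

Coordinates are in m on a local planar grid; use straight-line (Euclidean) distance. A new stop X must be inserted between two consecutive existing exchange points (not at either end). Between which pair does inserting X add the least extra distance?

between Alpha and Bravo

Added distance for inserting X between each consecutive pair:
Alpha–Bravo: 471.9 m
Bravo–Charlie: 776.8 m
Charlie–Delta: 1992.5 m
Delta–Echo: 1715.5 m
Smallest added distance is 471.9 m, inserting between Alpha and Bravo.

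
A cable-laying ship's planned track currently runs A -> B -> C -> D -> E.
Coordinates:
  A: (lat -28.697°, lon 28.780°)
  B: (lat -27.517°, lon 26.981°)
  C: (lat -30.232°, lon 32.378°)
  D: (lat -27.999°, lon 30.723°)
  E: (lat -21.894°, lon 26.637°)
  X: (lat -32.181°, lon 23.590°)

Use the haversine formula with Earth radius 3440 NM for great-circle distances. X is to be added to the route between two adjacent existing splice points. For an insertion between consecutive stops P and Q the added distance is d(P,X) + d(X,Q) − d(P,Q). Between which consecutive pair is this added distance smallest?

Added distance for inserting X between each consecutive pair:
A–B: 552.7 NM
B–C: 469.9 NM
C–D: 753.8 NM
D–E: 657.4 NM
Smallest added distance is 469.9 NM, inserting between B and C.

between B and C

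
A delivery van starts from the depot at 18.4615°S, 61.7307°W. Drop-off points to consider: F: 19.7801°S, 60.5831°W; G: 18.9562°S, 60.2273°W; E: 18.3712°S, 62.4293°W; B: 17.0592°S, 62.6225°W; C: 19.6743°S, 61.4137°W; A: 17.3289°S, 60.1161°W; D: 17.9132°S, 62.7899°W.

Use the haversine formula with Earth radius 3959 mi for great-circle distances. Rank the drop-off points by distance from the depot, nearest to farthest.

Distances from the depot:
E 18.3712°S, 62.4293°W: 46.2 mi
D 17.9132°S, 62.7899°W: 79.2 mi
C 19.6743°S, 61.4137°W: 86.3 mi
G 18.9562°S, 60.2273°W: 104.2 mi
B 17.0592°S, 62.6225°W: 113.3 mi
F 19.7801°S, 60.5831°W: 118.0 mi
A 17.3289°S, 60.1161°W: 131.9 mi

E, D, C, G, B, F, A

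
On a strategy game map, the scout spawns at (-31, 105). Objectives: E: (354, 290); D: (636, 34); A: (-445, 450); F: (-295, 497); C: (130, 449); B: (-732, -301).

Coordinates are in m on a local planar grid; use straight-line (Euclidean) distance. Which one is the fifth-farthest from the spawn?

E

Distances from the spawn ((-31, 105)):
B: 810.1 m
D: 670.8 m
A: 538.9 m
F: 472.6 m
E: 427.1 m
C: 379.8 m
The fifth-farthest is E at 427.1 m.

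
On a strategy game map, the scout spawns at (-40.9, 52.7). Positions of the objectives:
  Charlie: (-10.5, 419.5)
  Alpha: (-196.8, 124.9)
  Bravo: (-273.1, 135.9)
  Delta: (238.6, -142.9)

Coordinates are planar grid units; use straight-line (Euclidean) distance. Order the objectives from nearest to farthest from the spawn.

Alpha, Bravo, Delta, Charlie

Distances from the spawn:
Alpha (-196.8, 124.9): 171.8
Bravo (-273.1, 135.9): 246.7
Delta (238.6, -142.9): 341.1
Charlie (-10.5, 419.5): 368.1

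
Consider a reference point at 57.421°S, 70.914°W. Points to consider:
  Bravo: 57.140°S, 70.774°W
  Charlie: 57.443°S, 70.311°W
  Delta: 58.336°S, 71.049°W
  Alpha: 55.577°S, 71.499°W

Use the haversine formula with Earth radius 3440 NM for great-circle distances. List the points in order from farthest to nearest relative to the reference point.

Alpha, Delta, Charlie, Bravo

Distances from the reference point:
Alpha 55.577°S, 71.499°W: 112.4 NM
Delta 58.336°S, 71.049°W: 55.1 NM
Charlie 57.443°S, 70.311°W: 19.5 NM
Bravo 57.140°S, 70.774°W: 17.5 NM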